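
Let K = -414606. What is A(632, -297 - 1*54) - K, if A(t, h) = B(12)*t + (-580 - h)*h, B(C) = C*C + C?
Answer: 593577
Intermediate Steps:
B(C) = C + C² (B(C) = C² + C = C + C²)
A(t, h) = 156*t + h*(-580 - h) (A(t, h) = (12*(1 + 12))*t + (-580 - h)*h = (12*13)*t + h*(-580 - h) = 156*t + h*(-580 - h))
A(632, -297 - 1*54) - K = (-(-297 - 1*54)² - 580*(-297 - 1*54) + 156*632) - 1*(-414606) = (-(-297 - 54)² - 580*(-297 - 54) + 98592) + 414606 = (-1*(-351)² - 580*(-351) + 98592) + 414606 = (-1*123201 + 203580 + 98592) + 414606 = (-123201 + 203580 + 98592) + 414606 = 178971 + 414606 = 593577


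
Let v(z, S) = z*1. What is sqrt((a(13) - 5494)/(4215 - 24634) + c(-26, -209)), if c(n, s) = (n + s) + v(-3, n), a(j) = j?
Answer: I*sqrt(2022831571)/2917 ≈ 15.419*I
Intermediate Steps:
v(z, S) = z
c(n, s) = -3 + n + s (c(n, s) = (n + s) - 3 = -3 + n + s)
sqrt((a(13) - 5494)/(4215 - 24634) + c(-26, -209)) = sqrt((13 - 5494)/(4215 - 24634) + (-3 - 26 - 209)) = sqrt(-5481/(-20419) - 238) = sqrt(-5481*(-1/20419) - 238) = sqrt(783/2917 - 238) = sqrt(-693463/2917) = I*sqrt(2022831571)/2917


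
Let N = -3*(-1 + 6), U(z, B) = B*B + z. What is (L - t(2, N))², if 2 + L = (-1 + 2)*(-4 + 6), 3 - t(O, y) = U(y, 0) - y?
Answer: 9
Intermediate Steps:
U(z, B) = z + B² (U(z, B) = B² + z = z + B²)
N = -15 (N = -3*5 = -15)
t(O, y) = 3 (t(O, y) = 3 - ((y + 0²) - y) = 3 - ((y + 0) - y) = 3 - (y - y) = 3 - 1*0 = 3 + 0 = 3)
L = 0 (L = -2 + (-1 + 2)*(-4 + 6) = -2 + 1*2 = -2 + 2 = 0)
(L - t(2, N))² = (0 - 1*3)² = (0 - 3)² = (-3)² = 9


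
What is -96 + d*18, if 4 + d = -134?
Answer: -2580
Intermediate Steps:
d = -138 (d = -4 - 134 = -138)
-96 + d*18 = -96 - 138*18 = -96 - 2484 = -2580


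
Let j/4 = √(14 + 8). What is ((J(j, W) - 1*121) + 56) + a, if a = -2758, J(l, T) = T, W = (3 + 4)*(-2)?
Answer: -2837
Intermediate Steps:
W = -14 (W = 7*(-2) = -14)
j = 4*√22 (j = 4*√(14 + 8) = 4*√22 ≈ 18.762)
((J(j, W) - 1*121) + 56) + a = ((-14 - 1*121) + 56) - 2758 = ((-14 - 121) + 56) - 2758 = (-135 + 56) - 2758 = -79 - 2758 = -2837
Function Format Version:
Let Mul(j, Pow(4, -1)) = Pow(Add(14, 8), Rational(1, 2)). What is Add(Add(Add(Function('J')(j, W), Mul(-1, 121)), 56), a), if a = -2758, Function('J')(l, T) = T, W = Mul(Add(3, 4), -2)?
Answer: -2837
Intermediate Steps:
W = -14 (W = Mul(7, -2) = -14)
j = Mul(4, Pow(22, Rational(1, 2))) (j = Mul(4, Pow(Add(14, 8), Rational(1, 2))) = Mul(4, Pow(22, Rational(1, 2))) ≈ 18.762)
Add(Add(Add(Function('J')(j, W), Mul(-1, 121)), 56), a) = Add(Add(Add(-14, Mul(-1, 121)), 56), -2758) = Add(Add(Add(-14, -121), 56), -2758) = Add(Add(-135, 56), -2758) = Add(-79, -2758) = -2837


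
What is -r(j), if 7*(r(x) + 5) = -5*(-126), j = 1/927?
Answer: -85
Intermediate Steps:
j = 1/927 ≈ 0.0010787
r(x) = 85 (r(x) = -5 + (-5*(-126))/7 = -5 + (1/7)*630 = -5 + 90 = 85)
-r(j) = -1*85 = -85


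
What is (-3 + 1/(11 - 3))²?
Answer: 529/64 ≈ 8.2656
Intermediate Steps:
(-3 + 1/(11 - 3))² = (-3 + 1/8)² = (-3 + ⅛)² = (-23/8)² = 529/64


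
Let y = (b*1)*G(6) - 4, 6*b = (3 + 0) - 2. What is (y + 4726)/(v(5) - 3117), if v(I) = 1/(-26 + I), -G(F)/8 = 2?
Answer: -49553/32729 ≈ -1.5140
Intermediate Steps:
G(F) = -16 (G(F) = -8*2 = -16)
b = 1/6 (b = ((3 + 0) - 2)/6 = (3 - 2)/6 = (1/6)*1 = 1/6 ≈ 0.16667)
y = -20/3 (y = ((1/6)*1)*(-16) - 4 = (1/6)*(-16) - 4 = -8/3 - 4 = -20/3 ≈ -6.6667)
(y + 4726)/(v(5) - 3117) = (-20/3 + 4726)/(1/(-26 + 5) - 3117) = 14158/(3*(1/(-21) - 3117)) = 14158/(3*(-1/21 - 3117)) = 14158/(3*(-65458/21)) = (14158/3)*(-21/65458) = -49553/32729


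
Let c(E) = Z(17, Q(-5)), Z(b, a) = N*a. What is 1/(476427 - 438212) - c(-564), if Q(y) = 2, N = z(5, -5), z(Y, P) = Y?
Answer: -382149/38215 ≈ -10.000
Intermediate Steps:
N = 5
Z(b, a) = 5*a
c(E) = 10 (c(E) = 5*2 = 10)
1/(476427 - 438212) - c(-564) = 1/(476427 - 438212) - 1*10 = 1/38215 - 10 = -382149/38215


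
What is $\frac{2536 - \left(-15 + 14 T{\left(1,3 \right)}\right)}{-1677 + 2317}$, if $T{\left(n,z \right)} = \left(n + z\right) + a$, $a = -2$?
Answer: $\frac{2523}{640} \approx 3.9422$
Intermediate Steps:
$T{\left(n,z \right)} = -2 + n + z$ ($T{\left(n,z \right)} = \left(n + z\right) - 2 = -2 + n + z$)
$\frac{2536 - \left(-15 + 14 T{\left(1,3 \right)}\right)}{-1677 + 2317} = \frac{2536 + \left(15 - 14 \left(-2 + 1 + 3\right)\right)}{-1677 + 2317} = \frac{2536 + \left(15 - 28\right)}{640} = \left(2536 + \left(15 - 28\right)\right) \frac{1}{640} = \left(2536 - 13\right) \frac{1}{640} = 2523 \cdot \frac{1}{640} = \frac{2523}{640}$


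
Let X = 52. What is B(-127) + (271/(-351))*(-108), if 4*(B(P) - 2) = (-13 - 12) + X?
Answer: 4791/52 ≈ 92.135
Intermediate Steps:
B(P) = 35/4 (B(P) = 2 + ((-13 - 12) + 52)/4 = 2 + (-25 + 52)/4 = 2 + (1/4)*27 = 2 + 27/4 = 35/4)
B(-127) + (271/(-351))*(-108) = 35/4 + (271/(-351))*(-108) = 35/4 + (271*(-1/351))*(-108) = 35/4 - 271/351*(-108) = 35/4 + 1084/13 = 4791/52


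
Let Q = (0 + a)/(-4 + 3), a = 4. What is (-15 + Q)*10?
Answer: -190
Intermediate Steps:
Q = -4 (Q = (0 + 4)/(-4 + 3) = 4/(-1) = 4*(-1) = -4)
(-15 + Q)*10 = (-15 - 4)*10 = -19*10 = -190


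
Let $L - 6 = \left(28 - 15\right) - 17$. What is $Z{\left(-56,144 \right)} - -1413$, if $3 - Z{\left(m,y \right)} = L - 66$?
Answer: $1480$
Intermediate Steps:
$L = 2$ ($L = 6 + \left(\left(28 - 15\right) - 17\right) = 6 + \left(13 - 17\right) = 6 - 4 = 2$)
$Z{\left(m,y \right)} = 67$ ($Z{\left(m,y \right)} = 3 - \left(2 - 66\right) = 3 - -64 = 3 + 64 = 67$)
$Z{\left(-56,144 \right)} - -1413 = 67 - -1413 = 67 + 1413 = 1480$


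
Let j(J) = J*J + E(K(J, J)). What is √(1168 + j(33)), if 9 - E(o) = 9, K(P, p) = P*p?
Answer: √2257 ≈ 47.508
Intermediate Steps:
E(o) = 0 (E(o) = 9 - 1*9 = 9 - 9 = 0)
j(J) = J² (j(J) = J*J + 0 = J² + 0 = J²)
√(1168 + j(33)) = √(1168 + 33²) = √(1168 + 1089) = √2257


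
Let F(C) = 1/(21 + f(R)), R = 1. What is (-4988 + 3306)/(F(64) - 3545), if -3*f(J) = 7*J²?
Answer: 94192/198517 ≈ 0.47448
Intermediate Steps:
f(J) = -7*J²/3
F(C) = 3/56 (F(C) = 1/(21 - 7/3*1²) = 1/(21 - 7/3*1) = 1/(21 - 7/3) = 1/(56/3) = 3/56)
(-4988 + 3306)/(F(64) - 3545) = (-4988 + 3306)/(3/56 - 3545) = -1682/(-198517/56) = -1682*(-56/198517) = 94192/198517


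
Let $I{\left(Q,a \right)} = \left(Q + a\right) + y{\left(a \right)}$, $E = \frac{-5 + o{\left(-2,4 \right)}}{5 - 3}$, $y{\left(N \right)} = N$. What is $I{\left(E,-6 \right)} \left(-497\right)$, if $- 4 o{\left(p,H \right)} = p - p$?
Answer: $\frac{14413}{2} \approx 7206.5$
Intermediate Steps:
$o{\left(p,H \right)} = 0$ ($o{\left(p,H \right)} = - \frac{p - p}{4} = \left(- \frac{1}{4}\right) 0 = 0$)
$E = - \frac{5}{2}$ ($E = \frac{-5 + 0}{5 - 3} = - \frac{5}{2} \approx -2.5$)
$I{\left(Q,a \right)} = Q + 2 a$ ($I{\left(Q,a \right)} = \left(Q + a\right) + a = Q + 2 a$)
$I{\left(E,-6 \right)} \left(-497\right) = \left(- \frac{5}{2} + 2 \left(-6\right)\right) \left(-497\right) = \left(- \frac{5}{2} - 12\right) \left(-497\right) = \left(- \frac{29}{2}\right) \left(-497\right) = \frac{14413}{2}$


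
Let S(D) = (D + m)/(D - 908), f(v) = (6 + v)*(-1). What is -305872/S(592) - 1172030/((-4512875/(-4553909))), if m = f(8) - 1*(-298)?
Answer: -211964805667226/197663925 ≈ -1.0724e+6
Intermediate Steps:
f(v) = -6 - v
m = 284 (m = (-6 - 1*8) - 1*(-298) = (-6 - 8) + 298 = -14 + 298 = 284)
S(D) = (284 + D)/(-908 + D) (S(D) = (D + 284)/(D - 908) = (284 + D)/(-908 + D))
-305872/S(592) - 1172030/((-4512875/(-4553909))) = -305872*(-908 + 592)/(284 + 592) - 1172030/((-4512875/(-4553909))) = -305872/(876/(-316)) - 1172030/((-4512875*(-1/4553909))) = -305872/((-1/316*876)) - 1172030/4512875/4553909 = -305872/(-219/79) - 1172030*4553909/4512875 = -305872*(-79/219) - 1067463593054/902575 = 24163888/219 - 1067463593054/902575 = -211964805667226/197663925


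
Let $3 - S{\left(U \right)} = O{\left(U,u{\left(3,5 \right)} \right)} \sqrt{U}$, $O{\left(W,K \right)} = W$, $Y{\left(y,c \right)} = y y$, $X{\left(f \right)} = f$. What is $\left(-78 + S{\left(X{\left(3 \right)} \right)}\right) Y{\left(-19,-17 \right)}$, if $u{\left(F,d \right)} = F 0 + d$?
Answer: $-27075 - 1083 \sqrt{3} \approx -28951.0$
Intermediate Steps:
$Y{\left(y,c \right)} = y^{2}$
$u{\left(F,d \right)} = d$ ($u{\left(F,d \right)} = 0 + d = d$)
$S{\left(U \right)} = 3 - U^{\frac{3}{2}}$ ($S{\left(U \right)} = 3 - U \sqrt{U} = 3 - U^{\frac{3}{2}}$)
$\left(-78 + S{\left(X{\left(3 \right)} \right)}\right) Y{\left(-19,-17 \right)} = \left(-78 + \left(3 - 3^{\frac{3}{2}}\right)\right) \left(-19\right)^{2} = \left(-78 + \left(3 - 3 \sqrt{3}\right)\right) 361 = \left(-75 - 3 \sqrt{3}\right) 361 = -27075 - 1083 \sqrt{3}$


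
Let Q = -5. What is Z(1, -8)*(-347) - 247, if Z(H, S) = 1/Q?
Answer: -888/5 ≈ -177.60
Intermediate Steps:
Z(H, S) = -⅕ (Z(H, S) = 1/(-5) = -⅕)
Z(1, -8)*(-347) - 247 = -⅕*(-347) - 247 = 347/5 - 247 = -888/5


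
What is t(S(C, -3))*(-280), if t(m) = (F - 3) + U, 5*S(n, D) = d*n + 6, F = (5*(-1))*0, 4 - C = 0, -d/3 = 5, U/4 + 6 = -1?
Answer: 8680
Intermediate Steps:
U = -28 (U = -24 + 4*(-1) = -24 - 4 = -28)
d = -15 (d = -3*5 = -15)
C = 4 (C = 4 - 1*0 = 4 + 0 = 4)
F = 0 (F = -5*0 = 0)
S(n, D) = 6/5 - 3*n (S(n, D) = (-15*n + 6)/5 = (6 - 15*n)/5 = 6/5 - 3*n)
t(m) = -31 (t(m) = (0 - 3) - 28 = -3 - 28 = -31)
t(S(C, -3))*(-280) = -31*(-280) = 8680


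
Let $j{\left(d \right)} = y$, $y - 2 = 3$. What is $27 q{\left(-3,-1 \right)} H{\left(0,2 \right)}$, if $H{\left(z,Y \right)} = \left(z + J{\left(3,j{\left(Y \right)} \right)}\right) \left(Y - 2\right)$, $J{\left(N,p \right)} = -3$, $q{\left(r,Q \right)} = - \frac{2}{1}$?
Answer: $0$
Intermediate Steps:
$y = 5$ ($y = 2 + 3 = 5$)
$q{\left(r,Q \right)} = -2$ ($q{\left(r,Q \right)} = \left(-2\right) 1 = -2$)
$j{\left(d \right)} = 5$
$H{\left(z,Y \right)} = \left(-3 + z\right) \left(-2 + Y\right)$ ($H{\left(z,Y \right)} = \left(z - 3\right) \left(Y - 2\right) = \left(-3 + z\right) \left(-2 + Y\right)$)
$27 q{\left(-3,-1 \right)} H{\left(0,2 \right)} = 27 \left(-2\right) \left(6 - 6 - 0 + 2 \cdot 0\right) = - 54 \left(6 - 6 + 0 + 0\right) = \left(-54\right) 0 = 0$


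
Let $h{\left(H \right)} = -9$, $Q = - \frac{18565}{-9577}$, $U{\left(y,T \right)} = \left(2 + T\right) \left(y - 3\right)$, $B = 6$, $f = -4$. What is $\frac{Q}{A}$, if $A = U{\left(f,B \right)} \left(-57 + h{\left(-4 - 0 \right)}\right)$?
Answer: $\frac{18565}{35396592} \approx 0.00052449$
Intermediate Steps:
$U{\left(y,T \right)} = \left(-3 + y\right) \left(2 + T\right)$ ($U{\left(y,T \right)} = \left(2 + T\right) \left(-3 + y\right) = \left(-3 + y\right) \left(2 + T\right)$)
$Q = \frac{18565}{9577}$ ($Q = \left(-18565\right) \left(- \frac{1}{9577}\right) = \frac{18565}{9577} \approx 1.9385$)
$A = 3696$ ($A = \left(-6 - 18 + 2 \left(-4\right) + 6 \left(-4\right)\right) \left(-57 - 9\right) = \left(-6 - 18 - 8 - 24\right) \left(-66\right) = \left(-56\right) \left(-66\right) = 3696$)
$\frac{Q}{A} = \frac{18565}{9577 \cdot 3696} = \frac{18565}{9577} \cdot \frac{1}{3696} = \frac{18565}{35396592}$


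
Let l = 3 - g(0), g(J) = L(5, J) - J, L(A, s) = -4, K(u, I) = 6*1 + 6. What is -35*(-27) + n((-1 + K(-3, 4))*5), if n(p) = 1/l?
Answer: 6616/7 ≈ 945.14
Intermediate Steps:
K(u, I) = 12 (K(u, I) = 6 + 6 = 12)
g(J) = -4 - J
l = 7 (l = 3 - (-4 - 1*0) = 3 - (-4 + 0) = 3 - 1*(-4) = 3 + 4 = 7)
n(p) = 1/7
-35*(-27) + n((-1 + K(-3, 4))*5) = -35*(-27) + 1/7 = 945 + 1/7 = 6616/7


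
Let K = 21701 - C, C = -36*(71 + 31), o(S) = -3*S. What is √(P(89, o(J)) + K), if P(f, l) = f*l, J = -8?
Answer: √27509 ≈ 165.86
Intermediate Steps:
C = -3672 (C = -36*102 = -3672)
K = 25373 (K = 21701 - 1*(-3672) = 21701 + 3672 = 25373)
√(P(89, o(J)) + K) = √(89*(-3*(-8)) + 25373) = √(89*24 + 25373) = √(2136 + 25373) = √27509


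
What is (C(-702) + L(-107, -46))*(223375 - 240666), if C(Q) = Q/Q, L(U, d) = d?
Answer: 778095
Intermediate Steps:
C(Q) = 1
(C(-702) + L(-107, -46))*(223375 - 240666) = (1 - 46)*(223375 - 240666) = -45*(-17291) = 778095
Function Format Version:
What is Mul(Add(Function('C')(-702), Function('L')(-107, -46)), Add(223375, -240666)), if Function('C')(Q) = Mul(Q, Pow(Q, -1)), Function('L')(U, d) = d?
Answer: 778095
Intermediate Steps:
Function('C')(Q) = 1
Mul(Add(Function('C')(-702), Function('L')(-107, -46)), Add(223375, -240666)) = Mul(Add(1, -46), Add(223375, -240666)) = Mul(-45, -17291) = 778095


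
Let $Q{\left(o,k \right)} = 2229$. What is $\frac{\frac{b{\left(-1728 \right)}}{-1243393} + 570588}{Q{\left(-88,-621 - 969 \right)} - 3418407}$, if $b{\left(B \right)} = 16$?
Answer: $- \frac{354732562534}{2123825905977} \approx -0.16703$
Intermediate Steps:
$\frac{\frac{b{\left(-1728 \right)}}{-1243393} + 570588}{Q{\left(-88,-621 - 969 \right)} - 3418407} = \frac{\frac{16}{-1243393} + 570588}{2229 - 3418407} = \frac{16 \left(- \frac{1}{1243393}\right) + 570588}{-3416178} = \left(- \frac{16}{1243393} + 570588\right) \left(- \frac{1}{3416178}\right) = \frac{709465125068}{1243393} \left(- \frac{1}{3416178}\right) = - \frac{354732562534}{2123825905977}$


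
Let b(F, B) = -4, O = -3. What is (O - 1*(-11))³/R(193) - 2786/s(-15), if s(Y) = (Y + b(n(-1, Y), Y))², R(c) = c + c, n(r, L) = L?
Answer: -445282/69673 ≈ -6.3910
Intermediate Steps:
R(c) = 2*c
s(Y) = (-4 + Y)² (s(Y) = (Y - 4)² = (-4 + Y)²)
(O - 1*(-11))³/R(193) - 2786/s(-15) = (-3 - 1*(-11))³/((2*193)) - 2786/(-4 - 15)² = (-3 + 11)³/386 - 2786/((-19)²) = 8³*(1/386) - 2786/361 = 512*(1/386) - 2786*1/361 = 256/193 - 2786/361 = -445282/69673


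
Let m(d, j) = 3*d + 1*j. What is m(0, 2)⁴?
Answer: 16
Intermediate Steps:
m(d, j) = j + 3*d (m(d, j) = 3*d + j = j + 3*d)
m(0, 2)⁴ = (2 + 3*0)⁴ = (2 + 0)⁴ = 2⁴ = 16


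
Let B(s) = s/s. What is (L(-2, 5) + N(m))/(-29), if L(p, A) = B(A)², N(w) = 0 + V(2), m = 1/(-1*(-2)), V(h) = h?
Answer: -3/29 ≈ -0.10345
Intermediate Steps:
m = ½ (m = 1/2 = 1*(½) = ½ ≈ 0.50000)
B(s) = 1
N(w) = 2 (N(w) = 0 + 2 = 2)
L(p, A) = 1 (L(p, A) = 1² = 1)
(L(-2, 5) + N(m))/(-29) = (1 + 2)/(-29) = 3*(-1/29) = -3/29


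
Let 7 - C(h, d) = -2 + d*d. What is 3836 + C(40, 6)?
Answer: 3809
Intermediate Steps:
C(h, d) = 9 - d² (C(h, d) = 7 - (-2 + d*d) = 7 - (-2 + d²) = 7 + (2 - d²) = 9 - d²)
3836 + C(40, 6) = 3836 + (9 - 1*6²) = 3836 + (9 - 1*36) = 3836 + (9 - 36) = 3836 - 27 = 3809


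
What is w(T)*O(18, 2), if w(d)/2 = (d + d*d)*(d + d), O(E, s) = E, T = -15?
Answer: -226800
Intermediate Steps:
w(d) = 4*d*(d + d²) (w(d) = 2*((d + d*d)*(d + d)) = 2*((d + d²)*(2*d)) = 2*(2*d*(d + d²)) = 4*d*(d + d²))
w(T)*O(18, 2) = (4*(-15)²*(1 - 15))*18 = (4*225*(-14))*18 = -12600*18 = -226800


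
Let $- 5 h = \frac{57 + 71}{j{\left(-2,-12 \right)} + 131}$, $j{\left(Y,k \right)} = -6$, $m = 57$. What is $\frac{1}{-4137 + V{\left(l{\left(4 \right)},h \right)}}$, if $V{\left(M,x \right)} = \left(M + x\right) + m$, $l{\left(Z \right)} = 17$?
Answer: $- \frac{625}{2539503} \approx -0.00024611$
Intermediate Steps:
$h = - \frac{128}{625}$ ($h = - \frac{\left(57 + 71\right) \frac{1}{-6 + 131}}{5} = - \frac{128 \cdot \frac{1}{125}}{5} = \left(- \frac{1}{5}\right) \frac{128}{125} = - \frac{128}{625} \approx -0.2048$)
$V{\left(M,x \right)} = 57 + M + x$ ($V{\left(M,x \right)} = \left(M + x\right) + 57 = 57 + M + x$)
$\frac{1}{-4137 + V{\left(l{\left(4 \right)},h \right)}} = \frac{1}{-4137 + \left(57 + 17 - \frac{128}{625}\right)} = \frac{1}{-4137 + \frac{46122}{625}} = \frac{1}{- \frac{2539503}{625}} = - \frac{625}{2539503}$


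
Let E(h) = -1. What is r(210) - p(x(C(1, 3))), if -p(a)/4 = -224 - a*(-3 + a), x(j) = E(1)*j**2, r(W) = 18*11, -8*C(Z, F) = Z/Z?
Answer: -714945/1024 ≈ -698.19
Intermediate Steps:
C(Z, F) = -1/8 (C(Z, F) = -Z/(8*Z) = -1/8*1 = -1/8)
r(W) = 198
x(j) = -j**2
p(a) = 896 + 4*a*(-3 + a) (p(a) = -4*(-224 - a*(-3 + a)) = 896 + 4*a*(-3 + a))
r(210) - p(x(C(1, 3))) = 198 - (896 - (-12)*(-1/8)**2 + 4*(-(-1/8)**2)**2) = 198 - (896 - (-12)/64 + 4*(-1*1/64)**2) = 198 - (896 - 12*(-1/64) + 4*(-1/64)**2) = 198 - (896 + 3/16 + 4*(1/4096)) = 198 - (896 + 3/16 + 1/1024) = 198 - 1*917697/1024 = 198 - 917697/1024 = -714945/1024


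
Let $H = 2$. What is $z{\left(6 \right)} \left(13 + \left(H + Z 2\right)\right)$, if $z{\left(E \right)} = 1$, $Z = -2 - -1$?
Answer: $13$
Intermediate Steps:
$Z = -1$ ($Z = -2 + 1 = -1$)
$z{\left(6 \right)} \left(13 + \left(H + Z 2\right)\right) = 1 \left(13 + \left(2 - 2\right)\right) = 1 \left(13 + 0\right) = 1 \cdot 13 = 13$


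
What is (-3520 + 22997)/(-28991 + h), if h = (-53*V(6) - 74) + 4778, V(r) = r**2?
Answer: -19477/26195 ≈ -0.74354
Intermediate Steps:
h = 2796 (h = (-53*6**2 - 74) + 4778 = (-53*36 - 74) + 4778 = (-1908 - 74) + 4778 = -1982 + 4778 = 2796)
(-3520 + 22997)/(-28991 + h) = (-3520 + 22997)/(-28991 + 2796) = 19477/(-26195) = 19477*(-1/26195) = -19477/26195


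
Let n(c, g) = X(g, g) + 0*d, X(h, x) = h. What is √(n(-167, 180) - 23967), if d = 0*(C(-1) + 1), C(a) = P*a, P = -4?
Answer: 3*I*√2643 ≈ 154.23*I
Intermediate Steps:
C(a) = -4*a
d = 0 (d = 0*(-4*(-1) + 1) = 0*(4 + 1) = 0*5 = 0)
n(c, g) = g (n(c, g) = g + 0*0 = g + 0 = g)
√(n(-167, 180) - 23967) = √(180 - 23967) = √(-23787) = 3*I*√2643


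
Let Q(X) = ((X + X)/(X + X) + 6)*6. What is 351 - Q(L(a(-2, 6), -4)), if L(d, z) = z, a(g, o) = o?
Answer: 309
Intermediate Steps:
Q(X) = 42 (Q(X) = ((2*X)/((2*X)) + 6)*6 = ((2*X)*(1/(2*X)) + 6)*6 = (1 + 6)*6 = 7*6 = 42)
351 - Q(L(a(-2, 6), -4)) = 351 - 1*42 = 351 - 42 = 309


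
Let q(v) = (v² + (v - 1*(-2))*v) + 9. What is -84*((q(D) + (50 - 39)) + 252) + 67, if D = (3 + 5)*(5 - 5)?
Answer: -22781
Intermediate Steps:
D = 0 (D = 8*0 = 0)
q(v) = 9 + v² + v*(2 + v) (q(v) = (v² + (v + 2)*v) + 9 = (v² + (2 + v)*v) + 9 = (v² + v*(2 + v)) + 9 = 9 + v² + v*(2 + v))
-84*((q(D) + (50 - 39)) + 252) + 67 = -84*(((9 + 2*0 + 2*0²) + (50 - 39)) + 252) + 67 = -84*(((9 + 0 + 2*0) + 11) + 252) + 67 = -84*(((9 + 0 + 0) + 11) + 252) + 67 = -84*((9 + 11) + 252) + 67 = -84*(20 + 252) + 67 = -84*272 + 67 = -22848 + 67 = -22781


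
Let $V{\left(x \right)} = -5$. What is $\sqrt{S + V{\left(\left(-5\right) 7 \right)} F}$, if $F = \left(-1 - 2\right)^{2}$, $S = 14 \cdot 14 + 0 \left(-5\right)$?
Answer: $\sqrt{151} \approx 12.288$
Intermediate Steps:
$S = 196$ ($S = 196 + 0 = 196$)
$F = 9$ ($F = \left(-3\right)^{2} = 9$)
$\sqrt{S + V{\left(\left(-5\right) 7 \right)} F} = \sqrt{196 - 45} = \sqrt{151}$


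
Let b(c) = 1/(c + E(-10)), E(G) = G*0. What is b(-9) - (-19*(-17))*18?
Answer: -52327/9 ≈ -5814.1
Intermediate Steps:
E(G) = 0
b(c) = 1/c (b(c) = 1/(c + 0) = 1/c)
b(-9) - (-19*(-17))*18 = 1/(-9) - (-19*(-17))*18 = -⅑ - 323*18 = -⅑ - 1*5814 = -⅑ - 5814 = -52327/9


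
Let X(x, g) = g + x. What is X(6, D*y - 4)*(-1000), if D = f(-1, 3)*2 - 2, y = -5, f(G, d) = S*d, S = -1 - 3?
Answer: -132000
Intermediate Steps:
S = -4
f(G, d) = -4*d
D = -26 (D = -4*3*2 - 2 = -12*2 - 2 = -24 - 2 = -26)
X(6, D*y - 4)*(-1000) = ((-26*(-5) - 4) + 6)*(-1000) = ((130 - 4) + 6)*(-1000) = (126 + 6)*(-1000) = 132*(-1000) = -132000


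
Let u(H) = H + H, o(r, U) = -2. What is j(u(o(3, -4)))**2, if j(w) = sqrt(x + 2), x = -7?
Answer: -5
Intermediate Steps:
u(H) = 2*H
j(w) = I*sqrt(5) (j(w) = sqrt(-7 + 2) = sqrt(-5) = I*sqrt(5))
j(u(o(3, -4)))**2 = (I*sqrt(5))**2 = -5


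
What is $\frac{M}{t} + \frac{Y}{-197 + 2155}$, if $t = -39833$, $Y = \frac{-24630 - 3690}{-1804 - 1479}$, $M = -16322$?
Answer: $\frac{53023873634}{128025532481} \approx 0.41417$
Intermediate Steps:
$Y = \frac{28320}{3283}$ ($Y = - \frac{28320}{-3283} = \left(-28320\right) \left(- \frac{1}{3283}\right) = \frac{28320}{3283} \approx 8.6263$)
$\frac{M}{t} + \frac{Y}{-197 + 2155} = - \frac{16322}{-39833} + \frac{28320}{3283 \left(-197 + 2155\right)} = \left(-16322\right) \left(- \frac{1}{39833}\right) + \frac{28320}{3283 \cdot 1958} = \frac{16322}{39833} + \frac{28320}{3283} \cdot \frac{1}{1958} = \frac{16322}{39833} + \frac{14160}{3214057} = \frac{53023873634}{128025532481}$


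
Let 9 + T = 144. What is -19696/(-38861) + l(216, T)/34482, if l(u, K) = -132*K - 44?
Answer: -1075388/95714643 ≈ -0.011235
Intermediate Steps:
T = 135 (T = -9 + 144 = 135)
l(u, K) = -44 - 132*K
-19696/(-38861) + l(216, T)/34482 = -19696/(-38861) + (-44 - 132*135)/34482 = -19696*(-1/38861) + (-44 - 17820)*(1/34482) = 19696/38861 - 17864*1/34482 = 19696/38861 - 1276/2463 = -1075388/95714643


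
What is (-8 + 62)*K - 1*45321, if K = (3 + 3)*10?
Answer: -42081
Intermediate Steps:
K = 60 (K = 6*10 = 60)
(-8 + 62)*K - 1*45321 = (-8 + 62)*60 - 1*45321 = 54*60 - 45321 = 3240 - 45321 = -42081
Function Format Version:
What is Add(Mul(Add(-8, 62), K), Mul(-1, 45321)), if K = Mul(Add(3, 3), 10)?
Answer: -42081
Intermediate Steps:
K = 60 (K = Mul(6, 10) = 60)
Add(Mul(Add(-8, 62), K), Mul(-1, 45321)) = Add(Mul(Add(-8, 62), 60), Mul(-1, 45321)) = Add(Mul(54, 60), -45321) = Add(3240, -45321) = -42081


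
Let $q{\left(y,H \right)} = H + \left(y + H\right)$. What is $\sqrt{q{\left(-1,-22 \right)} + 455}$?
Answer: $\sqrt{410} \approx 20.248$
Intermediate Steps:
$q{\left(y,H \right)} = y + 2 H$ ($q{\left(y,H \right)} = H + \left(H + y\right) = y + 2 H$)
$\sqrt{q{\left(-1,-22 \right)} + 455} = \sqrt{\left(-1 + 2 \left(-22\right)\right) + 455} = \sqrt{\left(-1 - 44\right) + 455} = \sqrt{-45 + 455} = \sqrt{410}$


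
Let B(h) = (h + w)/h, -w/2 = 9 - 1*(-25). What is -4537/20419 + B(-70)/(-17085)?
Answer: -129258166/581431025 ≈ -0.22231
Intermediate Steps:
w = -68 (w = -2*(9 - 1*(-25)) = -2*(9 + 25) = -2*34 = -68)
B(h) = (-68 + h)/h (B(h) = (h - 68)/h = (-68 + h)/h)
-4537/20419 + B(-70)/(-17085) = -4537/20419 + ((-68 - 70)/(-70))/(-17085) = -4537*1/20419 - 1/70*(-138)*(-1/17085) = -4537/20419 + (69/35)*(-1/17085) = -4537/20419 - 23/199325 = -129258166/581431025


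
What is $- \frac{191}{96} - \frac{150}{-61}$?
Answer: $\frac{2749}{5856} \approx 0.46943$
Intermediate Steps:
$- \frac{191}{96} - \frac{150}{-61} = \left(-191\right) \frac{1}{96} - - \frac{150}{61} = - \frac{191}{96} + \frac{150}{61} = \frac{2749}{5856}$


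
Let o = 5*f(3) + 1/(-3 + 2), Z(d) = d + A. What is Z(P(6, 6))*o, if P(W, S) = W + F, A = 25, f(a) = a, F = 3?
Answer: 476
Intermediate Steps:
P(W, S) = 3 + W (P(W, S) = W + 3 = 3 + W)
Z(d) = 25 + d (Z(d) = d + 25 = 25 + d)
o = 14 (o = 5*3 + 1/(-3 + 2) = 15 + 1/(-1) = 15 - 1 = 14)
Z(P(6, 6))*o = (25 + (3 + 6))*14 = (25 + 9)*14 = 34*14 = 476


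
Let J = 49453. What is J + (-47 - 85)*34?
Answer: 44965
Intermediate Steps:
J + (-47 - 85)*34 = 49453 + (-47 - 85)*34 = 49453 - 132*34 = 49453 - 4488 = 44965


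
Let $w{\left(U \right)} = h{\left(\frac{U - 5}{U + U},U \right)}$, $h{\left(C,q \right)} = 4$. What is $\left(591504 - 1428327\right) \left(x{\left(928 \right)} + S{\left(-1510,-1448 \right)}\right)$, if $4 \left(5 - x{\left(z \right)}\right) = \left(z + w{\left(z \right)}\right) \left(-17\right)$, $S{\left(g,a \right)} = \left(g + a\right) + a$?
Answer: $368202120$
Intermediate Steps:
$S{\left(g,a \right)} = g + 2 a$ ($S{\left(g,a \right)} = \left(a + g\right) + a = g + 2 a$)
$w{\left(U \right)} = 4$
$x{\left(z \right)} = 22 + \frac{17 z}{4}$ ($x{\left(z \right)} = 5 - \frac{\left(z + 4\right) \left(-17\right)}{4} = 5 - \frac{\left(4 + z\right) \left(-17\right)}{4} = 5 - \frac{-68 - 17 z}{4} = 5 + \left(17 + \frac{17 z}{4}\right) = 22 + \frac{17 z}{4}$)
$\left(591504 - 1428327\right) \left(x{\left(928 \right)} + S{\left(-1510,-1448 \right)}\right) = \left(591504 - 1428327\right) \left(\left(22 + \frac{17}{4} \cdot 928\right) + \left(-1510 + 2 \left(-1448\right)\right)\right) = - 836823 \left(\left(22 + 3944\right) - 4406\right) = - 836823 \left(3966 - 4406\right) = \left(-836823\right) \left(-440\right) = 368202120$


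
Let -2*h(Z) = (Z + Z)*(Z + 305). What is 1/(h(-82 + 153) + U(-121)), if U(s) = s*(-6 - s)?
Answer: -1/40611 ≈ -2.4624e-5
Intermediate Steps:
h(Z) = -Z*(305 + Z) (h(Z) = -(Z + Z)*(Z + 305)/2 = -2*Z*(305 + Z)/2 = -Z*(305 + Z))
1/(h(-82 + 153) + U(-121)) = 1/(-(-82 + 153)*(305 + (-82 + 153)) - 1*(-121)*(6 - 121)) = 1/(-1*71*(305 + 71) - 1*(-121)*(-115)) = 1/(-1*71*376 - 13915) = 1/(-26696 - 13915) = 1/(-40611) = -1/40611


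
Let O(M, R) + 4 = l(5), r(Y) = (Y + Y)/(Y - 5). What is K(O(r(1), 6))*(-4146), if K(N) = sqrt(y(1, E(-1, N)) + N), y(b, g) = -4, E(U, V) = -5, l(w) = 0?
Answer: -8292*I*sqrt(2) ≈ -11727.0*I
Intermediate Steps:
r(Y) = 2*Y/(-5 + Y) (r(Y) = (2*Y)/(-5 + Y) = 2*Y/(-5 + Y))
O(M, R) = -4 (O(M, R) = -4 + 0 = -4)
K(N) = sqrt(-4 + N)
K(O(r(1), 6))*(-4146) = sqrt(-4 - 4)*(-4146) = sqrt(-8)*(-4146) = (2*I*sqrt(2))*(-4146) = -8292*I*sqrt(2)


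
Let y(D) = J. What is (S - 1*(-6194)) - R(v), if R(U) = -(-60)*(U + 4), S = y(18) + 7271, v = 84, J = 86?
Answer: 8271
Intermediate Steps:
y(D) = 86
S = 7357 (S = 86 + 7271 = 7357)
R(U) = 240 + 60*U (R(U) = -(-60)*(4 + U) = -12*(-20 - 5*U) = 240 + 60*U)
(S - 1*(-6194)) - R(v) = (7357 - 1*(-6194)) - (240 + 60*84) = (7357 + 6194) - (240 + 5040) = 13551 - 1*5280 = 13551 - 5280 = 8271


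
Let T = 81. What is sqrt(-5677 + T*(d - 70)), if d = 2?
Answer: I*sqrt(11185) ≈ 105.76*I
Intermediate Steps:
sqrt(-5677 + T*(d - 70)) = sqrt(-5677 + 81*(2 - 70)) = sqrt(-5677 + 81*(-68)) = sqrt(-5677 - 5508) = sqrt(-11185) = I*sqrt(11185)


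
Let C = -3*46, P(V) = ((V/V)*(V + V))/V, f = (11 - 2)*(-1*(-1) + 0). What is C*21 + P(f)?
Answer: -2896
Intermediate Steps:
f = 9 (f = 9*(1 + 0) = 9*1 = 9)
P(V) = 2 (P(V) = (1*(2*V))/V = (2*V)/V = 2)
C = -138
C*21 + P(f) = -138*21 + 2 = -2898 + 2 = -2896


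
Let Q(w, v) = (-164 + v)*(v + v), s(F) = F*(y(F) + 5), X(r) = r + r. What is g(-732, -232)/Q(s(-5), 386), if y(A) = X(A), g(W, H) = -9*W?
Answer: 549/14282 ≈ 0.038440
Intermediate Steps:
X(r) = 2*r
y(A) = 2*A
s(F) = F*(5 + 2*F) (s(F) = F*(2*F + 5) = F*(5 + 2*F))
Q(w, v) = 2*v*(-164 + v) (Q(w, v) = (-164 + v)*(2*v) = 2*v*(-164 + v))
g(-732, -232)/Q(s(-5), 386) = (-9*(-732))/((2*386*(-164 + 386))) = 6588/((2*386*222)) = 6588/171384 = 6588*(1/171384) = 549/14282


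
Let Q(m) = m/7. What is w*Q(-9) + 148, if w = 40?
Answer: 676/7 ≈ 96.571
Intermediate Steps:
Q(m) = m/7 (Q(m) = m*(⅐) = m/7)
w*Q(-9) + 148 = 40*((⅐)*(-9)) + 148 = 40*(-9/7) + 148 = -360/7 + 148 = 676/7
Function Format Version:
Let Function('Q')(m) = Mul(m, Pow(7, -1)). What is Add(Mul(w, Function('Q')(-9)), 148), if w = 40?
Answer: Rational(676, 7) ≈ 96.571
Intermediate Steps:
Function('Q')(m) = Mul(Rational(1, 7), m) (Function('Q')(m) = Mul(m, Rational(1, 7)) = Mul(Rational(1, 7), m))
Add(Mul(w, Function('Q')(-9)), 148) = Add(Mul(40, Mul(Rational(1, 7), -9)), 148) = Add(Mul(40, Rational(-9, 7)), 148) = Add(Rational(-360, 7), 148) = Rational(676, 7)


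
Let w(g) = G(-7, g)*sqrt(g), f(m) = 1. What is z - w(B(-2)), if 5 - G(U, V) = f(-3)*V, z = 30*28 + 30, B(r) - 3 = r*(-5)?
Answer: 870 + 8*sqrt(13) ≈ 898.84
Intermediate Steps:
B(r) = 3 - 5*r (B(r) = 3 + r*(-5) = 3 - 5*r)
z = 870 (z = 840 + 30 = 870)
G(U, V) = 5 - V
w(g) = sqrt(g)*(5 - g) (w(g) = (5 - g)*sqrt(g) = sqrt(g)*(5 - g))
z - w(B(-2)) = 870 - sqrt(3 - 5*(-2))*(5 - (3 - 5*(-2))) = 870 - sqrt(3 + 10)*(5 - (3 + 10)) = 870 - sqrt(13)*(5 - 1*13) = 870 - sqrt(13)*(5 - 13) = 870 - sqrt(13)*(-8) = 870 - (-8)*sqrt(13) = 870 + 8*sqrt(13)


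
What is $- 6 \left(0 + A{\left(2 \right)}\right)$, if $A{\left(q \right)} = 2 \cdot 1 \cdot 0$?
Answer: $0$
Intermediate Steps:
$A{\left(q \right)} = 0$ ($A{\left(q \right)} = 2 \cdot 0 = 0$)
$- 6 \left(0 + A{\left(2 \right)}\right) = - 6 \left(0 + 0\right) = \left(-6\right) 0 = 0$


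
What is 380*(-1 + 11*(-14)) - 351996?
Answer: -410896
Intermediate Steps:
380*(-1 + 11*(-14)) - 351996 = 380*(-1 - 154) - 351996 = 380*(-155) - 351996 = -58900 - 351996 = -410896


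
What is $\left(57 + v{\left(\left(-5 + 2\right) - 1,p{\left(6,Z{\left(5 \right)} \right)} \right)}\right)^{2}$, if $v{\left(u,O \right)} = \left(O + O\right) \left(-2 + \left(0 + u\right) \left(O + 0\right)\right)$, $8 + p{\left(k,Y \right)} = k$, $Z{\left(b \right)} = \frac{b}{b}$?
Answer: $1089$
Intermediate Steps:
$Z{\left(b \right)} = 1$
$p{\left(k,Y \right)} = -8 + k$
$v{\left(u,O \right)} = 2 O \left(-2 + O u\right)$ ($v{\left(u,O \right)} = 2 O \left(-2 + u O\right) = 2 O \left(-2 + O u\right)$)
$\left(57 + v{\left(\left(-5 + 2\right) - 1,p{\left(6,Z{\left(5 \right)} \right)} \right)}\right)^{2} = \left(57 + 2 \left(-8 + 6\right) \left(-2 + \left(-8 + 6\right) \left(\left(-5 + 2\right) - 1\right)\right)\right)^{2} = \left(57 + 2 \left(-2\right) \left(-2 - 2 \left(-3 - 1\right)\right)\right)^{2} = \left(57 + 2 \left(-2\right) \left(-2 - -8\right)\right)^{2} = \left(57 + 2 \left(-2\right) \left(-2 + 8\right)\right)^{2} = \left(57 + 2 \left(-2\right) 6\right)^{2} = \left(57 - 24\right)^{2} = 33^{2} = 1089$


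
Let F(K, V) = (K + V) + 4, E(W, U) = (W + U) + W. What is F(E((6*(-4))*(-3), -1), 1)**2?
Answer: 21904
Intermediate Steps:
E(W, U) = U + 2*W (E(W, U) = (U + W) + W = U + 2*W)
F(K, V) = 4 + K + V
F(E((6*(-4))*(-3), -1), 1)**2 = (4 + (-1 + 2*((6*(-4))*(-3))) + 1)**2 = (4 + (-1 + 2*(-24*(-3))) + 1)**2 = (4 + (-1 + 2*72) + 1)**2 = (4 + (-1 + 144) + 1)**2 = (4 + 143 + 1)**2 = 148**2 = 21904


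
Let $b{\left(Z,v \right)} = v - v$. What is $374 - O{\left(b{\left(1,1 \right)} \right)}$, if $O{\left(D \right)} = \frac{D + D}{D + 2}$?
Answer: $374$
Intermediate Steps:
$b{\left(Z,v \right)} = 0$
$O{\left(D \right)} = \frac{2 D}{2 + D}$
$374 - O{\left(b{\left(1,1 \right)} \right)} = 374 - 2 \cdot 0 \frac{1}{2 + 0} = 374 - 2 \cdot 0 \cdot \frac{1}{2} = 374 - 0 = 374 + 0 = 374$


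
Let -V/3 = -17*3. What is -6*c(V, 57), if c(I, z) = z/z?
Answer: -6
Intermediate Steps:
V = 153 (V = -(-51)*3 = -3*(-51) = 153)
c(I, z) = 1
-6*c(V, 57) = -6*1 = -6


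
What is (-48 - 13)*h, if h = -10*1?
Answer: 610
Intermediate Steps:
h = -10
(-48 - 13)*h = (-48 - 13)*(-10) = -61*(-10) = 610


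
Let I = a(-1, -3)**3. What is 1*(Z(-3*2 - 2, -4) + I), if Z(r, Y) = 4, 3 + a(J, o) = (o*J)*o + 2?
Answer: -996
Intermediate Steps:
a(J, o) = -1 + J*o**2 (a(J, o) = -3 + ((o*J)*o + 2) = -3 + ((J*o)*o + 2) = -3 + (J*o**2 + 2) = -3 + (2 + J*o**2) = -1 + J*o**2)
I = -1000 (I = (-1 - 1*(-3)**2)**3 = (-1 - 1*9)**3 = (-1 - 9)**3 = (-10)**3 = -1000)
1*(Z(-3*2 - 2, -4) + I) = 1*(4 - 1000) = 1*(-996) = -996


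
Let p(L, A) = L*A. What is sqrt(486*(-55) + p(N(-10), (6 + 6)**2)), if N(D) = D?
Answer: 3*I*sqrt(3130) ≈ 167.84*I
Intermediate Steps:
p(L, A) = A*L
sqrt(486*(-55) + p(N(-10), (6 + 6)**2)) = sqrt(486*(-55) + (6 + 6)**2*(-10)) = sqrt(-26730 + 12**2*(-10)) = sqrt(-26730 + 144*(-10)) = sqrt(-26730 - 1440) = sqrt(-28170) = 3*I*sqrt(3130)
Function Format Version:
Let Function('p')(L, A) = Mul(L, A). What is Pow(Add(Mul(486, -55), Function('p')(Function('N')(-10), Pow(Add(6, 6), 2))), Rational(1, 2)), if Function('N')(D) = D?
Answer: Mul(3, I, Pow(3130, Rational(1, 2))) ≈ Mul(167.84, I)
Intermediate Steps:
Function('p')(L, A) = Mul(A, L)
Pow(Add(Mul(486, -55), Function('p')(Function('N')(-10), Pow(Add(6, 6), 2))), Rational(1, 2)) = Pow(Add(Mul(486, -55), Mul(Pow(Add(6, 6), 2), -10)), Rational(1, 2)) = Pow(Add(-26730, Mul(Pow(12, 2), -10)), Rational(1, 2)) = Pow(Add(-26730, Mul(144, -10)), Rational(1, 2)) = Pow(Add(-26730, -1440), Rational(1, 2)) = Pow(-28170, Rational(1, 2)) = Mul(3, I, Pow(3130, Rational(1, 2)))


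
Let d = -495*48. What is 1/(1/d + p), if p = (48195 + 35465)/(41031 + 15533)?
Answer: 335990160/496926259 ≈ 0.67614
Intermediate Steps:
p = 20915/14141 (p = 83660/56564 = 83660*(1/56564) = 20915/14141 ≈ 1.4790)
d = -23760
1/(1/d + p) = 1/(1/(-23760) + 20915/14141) = 1/(-1/23760 + 20915/14141) = 1/(496926259/335990160) = 335990160/496926259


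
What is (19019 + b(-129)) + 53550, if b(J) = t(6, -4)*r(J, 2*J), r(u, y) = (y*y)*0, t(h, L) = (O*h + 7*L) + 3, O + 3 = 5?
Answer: 72569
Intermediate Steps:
O = 2 (O = -3 + 5 = 2)
t(h, L) = 3 + 2*h + 7*L (t(h, L) = (2*h + 7*L) + 3 = 3 + 2*h + 7*L)
r(u, y) = 0 (r(u, y) = y**2*0 = 0)
b(J) = 0 (b(J) = (3 + 2*6 + 7*(-4))*0 = (3 + 12 - 28)*0 = -13*0 = 0)
(19019 + b(-129)) + 53550 = (19019 + 0) + 53550 = 19019 + 53550 = 72569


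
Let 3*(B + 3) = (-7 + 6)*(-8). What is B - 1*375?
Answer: -1126/3 ≈ -375.33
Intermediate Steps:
B = -⅓ (B = -3 + ((-7 + 6)*(-8))/3 = -3 + (-1*(-8))/3 = -3 + (⅓)*8 = -3 + 8/3 = -⅓ ≈ -0.33333)
B - 1*375 = -⅓ - 1*375 = -⅓ - 375 = -1126/3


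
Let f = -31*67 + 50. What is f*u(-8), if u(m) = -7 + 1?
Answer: 12162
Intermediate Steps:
u(m) = -6
f = -2027 (f = -2077 + 50 = -2027)
f*u(-8) = -2027*(-6) = 12162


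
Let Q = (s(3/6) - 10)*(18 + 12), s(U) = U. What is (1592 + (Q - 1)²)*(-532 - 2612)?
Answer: -262171872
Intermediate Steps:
Q = -285 (Q = (3/6 - 10)*(18 + 12) = (3*(⅙) - 10)*30 = (½ - 10)*30 = -19/2*30 = -285)
(1592 + (Q - 1)²)*(-532 - 2612) = (1592 + (-285 - 1)²)*(-532 - 2612) = (1592 + (-286)²)*(-3144) = (1592 + 81796)*(-3144) = 83388*(-3144) = -262171872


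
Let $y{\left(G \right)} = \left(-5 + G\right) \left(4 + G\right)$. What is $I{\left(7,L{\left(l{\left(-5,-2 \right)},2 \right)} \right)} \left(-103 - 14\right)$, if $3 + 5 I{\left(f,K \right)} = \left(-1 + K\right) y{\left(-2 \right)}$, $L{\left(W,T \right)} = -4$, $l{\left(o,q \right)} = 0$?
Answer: $- \frac{7839}{5} \approx -1567.8$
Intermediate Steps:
$I{\left(f,K \right)} = \frac{11}{5} - \frac{14 K}{5}$ ($I{\left(f,K \right)} = - \frac{3}{5} + \frac{\left(-1 + K\right) \left(-20 + \left(-2\right)^{2} - -2\right)}{5} = - \frac{3}{5} + \frac{\left(-1 + K\right) \left(-20 + 4 + 2\right)}{5} = - \frac{3}{5} + \frac{\left(-1 + K\right) \left(-14\right)}{5} = - \frac{3}{5} + \frac{14 - 14 K}{5} = - \frac{3}{5} - \left(- \frac{14}{5} + \frac{14 K}{5}\right) = \frac{11}{5} - \frac{14 K}{5}$)
$I{\left(7,L{\left(l{\left(-5,-2 \right)},2 \right)} \right)} \left(-103 - 14\right) = \left(\frac{11}{5} - - \frac{56}{5}\right) \left(-103 - 14\right) = \left(\frac{11}{5} + \frac{56}{5}\right) \left(-117\right) = \frac{67}{5} \left(-117\right) = - \frac{7839}{5}$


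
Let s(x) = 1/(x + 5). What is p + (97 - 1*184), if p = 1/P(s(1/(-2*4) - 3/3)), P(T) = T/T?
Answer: -86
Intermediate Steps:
s(x) = 1/(5 + x)
P(T) = 1
p = 1 (p = 1/1 = 1)
p + (97 - 1*184) = 1 + (97 - 1*184) = 1 + (97 - 184) = 1 - 87 = -86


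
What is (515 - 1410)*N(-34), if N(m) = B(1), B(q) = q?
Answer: -895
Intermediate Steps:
N(m) = 1
(515 - 1410)*N(-34) = (515 - 1410)*1 = -895*1 = -895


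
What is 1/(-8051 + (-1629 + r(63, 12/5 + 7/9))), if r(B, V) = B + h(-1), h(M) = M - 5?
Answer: -1/9623 ≈ -0.00010392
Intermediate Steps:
h(M) = -5 + M
r(B, V) = -6 + B (r(B, V) = B + (-5 - 1) = B - 6 = -6 + B)
1/(-8051 + (-1629 + r(63, 12/5 + 7/9))) = 1/(-8051 + (-1629 + (-6 + 63))) = 1/(-8051 + (-1629 + 57)) = 1/(-8051 - 1572) = 1/(-9623) = -1/9623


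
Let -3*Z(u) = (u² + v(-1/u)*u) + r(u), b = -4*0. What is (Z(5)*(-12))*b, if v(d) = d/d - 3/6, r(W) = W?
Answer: 0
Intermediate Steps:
b = 0
v(d) = ½ (v(d) = 1 - 3*⅙ = 1 - ½ = ½)
Z(u) = -u/2 - u²/3 (Z(u) = -((u² + u/2) + u)/3 = -(u² + 3*u/2)/3 = -u/2 - u²/3)
(Z(5)*(-12))*b = (((⅙)*5*(-3 - 2*5))*(-12))*0 = (((⅙)*5*(-3 - 10))*(-12))*0 = (((⅙)*5*(-13))*(-12))*0 = -65/6*(-12)*0 = 130*0 = 0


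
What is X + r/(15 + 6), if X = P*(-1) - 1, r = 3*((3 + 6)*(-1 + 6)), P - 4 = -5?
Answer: 45/7 ≈ 6.4286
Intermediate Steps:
P = -1 (P = 4 - 5 = -1)
r = 135 (r = 3*(9*5) = 3*45 = 135)
X = 0 (X = -1*(-1) - 1 = 1 - 1 = 0)
X + r/(15 + 6) = 0 + 135/(15 + 6) = 0 + 135/21 = 0 + 135*(1/21) = 0 + 45/7 = 45/7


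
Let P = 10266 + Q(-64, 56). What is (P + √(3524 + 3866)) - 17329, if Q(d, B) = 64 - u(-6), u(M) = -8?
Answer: -6991 + √7390 ≈ -6905.0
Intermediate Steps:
Q(d, B) = 72 (Q(d, B) = 64 - 1*(-8) = 64 + 8 = 72)
P = 10338 (P = 10266 + 72 = 10338)
(P + √(3524 + 3866)) - 17329 = (10338 + √(3524 + 3866)) - 17329 = (10338 + √7390) - 17329 = -6991 + √7390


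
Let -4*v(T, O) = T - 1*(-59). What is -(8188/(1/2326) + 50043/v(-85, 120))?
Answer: -247688830/13 ≈ -1.9053e+7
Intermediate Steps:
v(T, O) = -59/4 - T/4 (v(T, O) = -(T - 1*(-59))/4 = -(T + 59)/4 = -(59 + T)/4 = -59/4 - T/4)
-(8188/(1/2326) + 50043/v(-85, 120)) = -(8188/(1/2326) + 50043/(-59/4 - 1/4*(-85))) = -(8188/(1/2326) + 50043/(-59/4 + 85/4)) = -(8188*2326 + 50043/(13/2)) = -(19045288 + 50043*(2/13)) = -(19045288 + 100086/13) = -1*247688830/13 = -247688830/13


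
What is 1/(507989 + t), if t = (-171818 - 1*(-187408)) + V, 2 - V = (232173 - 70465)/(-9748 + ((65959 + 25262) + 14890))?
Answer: 96363/50453674195 ≈ 1.9099e-6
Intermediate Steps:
V = 31018/96363 (V = 2 - (232173 - 70465)/(-9748 + ((65959 + 25262) + 14890)) = 2 - 161708/(-9748 + (91221 + 14890)) = 2 - 161708/(-9748 + 106111) = 2 - 161708/96363 = 31018/96363 ≈ 0.32189)
t = 1502330188/96363 (t = (-171818 - 1*(-187408)) + 31018/96363 = (-171818 + 187408) + 31018/96363 = 15590 + 31018/96363 = 1502330188/96363 ≈ 15590.)
1/(507989 + t) = 1/(507989 + 1502330188/96363) = 1/(50453674195/96363) = 96363/50453674195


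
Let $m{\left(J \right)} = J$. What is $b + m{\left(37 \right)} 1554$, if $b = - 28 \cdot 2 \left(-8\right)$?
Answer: $57946$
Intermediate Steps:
$b = 448$ ($b = \left(-28\right) \left(-16\right) = 448$)
$b + m{\left(37 \right)} 1554 = 448 + 37 \cdot 1554 = 448 + 57498 = 57946$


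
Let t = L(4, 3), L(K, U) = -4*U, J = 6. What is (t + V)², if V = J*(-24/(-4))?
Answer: 576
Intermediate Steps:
t = -12 (t = -4*3 = -12)
V = 36 (V = 6*(-24/(-4)) = 6*(-24*(-¼)) = 6*6 = 36)
(t + V)² = (-12 + 36)² = 24² = 576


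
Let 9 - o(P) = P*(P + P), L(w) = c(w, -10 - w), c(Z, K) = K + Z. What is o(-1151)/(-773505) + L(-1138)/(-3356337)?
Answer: 2964311585297/865381150395 ≈ 3.4254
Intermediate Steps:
L(w) = -10 (L(w) = (-10 - w) + w = -10)
o(P) = 9 - 2*P**2 (o(P) = 9 - P*(P + P) = 9 - P*2*P = 9 - 2*P**2)
o(-1151)/(-773505) + L(-1138)/(-3356337) = (9 - 2*(-1151)**2)/(-773505) - 10/(-3356337) = (9 - 2*1324801)*(-1/773505) - 10*(-1/3356337) = (9 - 2649602)*(-1/773505) + 10/3356337 = -2649593*(-1/773505) + 10/3356337 = 2649593/773505 + 10/3356337 = 2964311585297/865381150395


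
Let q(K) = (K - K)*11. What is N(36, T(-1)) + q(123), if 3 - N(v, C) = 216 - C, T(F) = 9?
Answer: -204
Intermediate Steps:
q(K) = 0 (q(K) = 0*11 = 0)
N(v, C) = -213 + C (N(v, C) = 3 - (216 - C) = 3 + (-216 + C) = -213 + C)
N(36, T(-1)) + q(123) = (-213 + 9) + 0 = -204 + 0 = -204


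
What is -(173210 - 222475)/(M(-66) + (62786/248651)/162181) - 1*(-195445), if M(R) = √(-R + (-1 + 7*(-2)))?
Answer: 3241940957188111189719170937/16587484878790925598163 + 16023185148111250802459533*√51/16587484878790925598163 ≈ 2.0234e+5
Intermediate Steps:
M(R) = √(-15 - R) (M(R) = √(-R + (-1 - 14)) = √(-R - 15) = √(-15 - R))
-(173210 - 222475)/(M(-66) + (62786/248651)/162181) - 1*(-195445) = -(173210 - 222475)/(√(-15 - 1*(-66)) + (62786/248651)/162181) - 1*(-195445) = -(-49265)/(√(-15 + 66) + (62786*(1/248651))*(1/162181)) + 195445 = -(-49265)/(√51 + (62786/248651)*(1/162181)) + 195445 = -(-49265)/(√51 + 62786/40326467831) + 195445 = -(-49265)/(62786/40326467831 + √51) + 195445 = 49265/(62786/40326467831 + √51) + 195445 = 195445 + 49265/(62786/40326467831 + √51)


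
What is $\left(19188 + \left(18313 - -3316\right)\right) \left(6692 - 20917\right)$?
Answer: $-580621825$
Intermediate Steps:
$\left(19188 + \left(18313 - -3316\right)\right) \left(6692 - 20917\right) = \left(19188 + \left(18313 + 3316\right)\right) \left(-14225\right) = \left(19188 + 21629\right) \left(-14225\right) = 40817 \left(-14225\right) = -580621825$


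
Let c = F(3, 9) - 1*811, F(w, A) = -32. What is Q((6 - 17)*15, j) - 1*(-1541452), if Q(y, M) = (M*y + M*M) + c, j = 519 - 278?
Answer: 1558925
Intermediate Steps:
j = 241
c = -843 (c = -32 - 1*811 = -32 - 811 = -843)
Q(y, M) = -843 + M**2 + M*y (Q(y, M) = (M*y + M*M) - 843 = (M*y + M**2) - 843 = (M**2 + M*y) - 843 = -843 + M**2 + M*y)
Q((6 - 17)*15, j) - 1*(-1541452) = (-843 + 241**2 + 241*((6 - 17)*15)) - 1*(-1541452) = (-843 + 58081 + 241*(-11*15)) + 1541452 = (-843 + 58081 + 241*(-165)) + 1541452 = (-843 + 58081 - 39765) + 1541452 = 17473 + 1541452 = 1558925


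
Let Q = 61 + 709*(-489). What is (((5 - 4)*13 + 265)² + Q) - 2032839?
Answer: -2302195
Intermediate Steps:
Q = -346640 (Q = 61 - 346701 = -346640)
(((5 - 4)*13 + 265)² + Q) - 2032839 = (((5 - 4)*13 + 265)² - 346640) - 2032839 = ((1*13 + 265)² - 346640) - 2032839 = ((13 + 265)² - 346640) - 2032839 = (278² - 346640) - 2032839 = (77284 - 346640) - 2032839 = -269356 - 2032839 = -2302195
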